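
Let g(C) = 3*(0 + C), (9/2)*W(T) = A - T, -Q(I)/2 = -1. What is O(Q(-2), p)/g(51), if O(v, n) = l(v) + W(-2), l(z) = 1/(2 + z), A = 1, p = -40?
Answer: 11/1836 ≈ 0.0059913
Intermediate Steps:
Q(I) = 2 (Q(I) = -2*(-1) = 2)
W(T) = 2/9 - 2*T/9 (W(T) = 2*(1 - T)/9 = 2/9 - 2*T/9)
g(C) = 3*C
O(v, n) = ⅔ + 1/(2 + v) (O(v, n) = 1/(2 + v) + (2/9 - 2/9*(-2)) = 1/(2 + v) + (2/9 + 4/9) = 1/(2 + v) + ⅔ = ⅔ + 1/(2 + v))
O(Q(-2), p)/g(51) = ((7 + 2*2)/(3*(2 + 2)))/((3*51)) = ((⅓)*(7 + 4)/4)/153 = ((⅓)*(¼)*11)*(1/153) = (11/12)*(1/153) = 11/1836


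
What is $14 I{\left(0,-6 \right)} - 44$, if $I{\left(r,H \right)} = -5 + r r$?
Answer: $-114$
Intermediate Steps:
$I{\left(r,H \right)} = -5 + r^{2}$
$14 I{\left(0,-6 \right)} - 44 = 14 \left(-5 + 0^{2}\right) - 44 = 14 \left(-5 + 0\right) - 44 = 14 \left(-5\right) - 44 = -70 - 44 = -114$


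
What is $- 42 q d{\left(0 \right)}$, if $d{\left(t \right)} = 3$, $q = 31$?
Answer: $-3906$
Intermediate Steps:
$- 42 q d{\left(0 \right)} = \left(-42\right) 31 \cdot 3 = \left(-1302\right) 3 = -3906$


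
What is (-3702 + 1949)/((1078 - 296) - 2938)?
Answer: 1753/2156 ≈ 0.81308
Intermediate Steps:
(-3702 + 1949)/((1078 - 296) - 2938) = -1753/(782 - 2938) = -1753/(-2156) = -1753*(-1/2156) = 1753/2156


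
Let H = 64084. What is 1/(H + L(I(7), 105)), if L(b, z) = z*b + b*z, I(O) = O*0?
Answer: 1/64084 ≈ 1.5605e-5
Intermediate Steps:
I(O) = 0
L(b, z) = 2*b*z (L(b, z) = b*z + b*z = 2*b*z)
1/(H + L(I(7), 105)) = 1/(64084 + 2*0*105) = 1/(64084 + 0) = 1/64084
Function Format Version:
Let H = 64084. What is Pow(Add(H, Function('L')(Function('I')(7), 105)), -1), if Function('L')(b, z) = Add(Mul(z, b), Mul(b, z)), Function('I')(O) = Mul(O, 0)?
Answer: Rational(1, 64084) ≈ 1.5605e-5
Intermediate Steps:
Function('I')(O) = 0
Function('L')(b, z) = Mul(2, b, z) (Function('L')(b, z) = Add(Mul(b, z), Mul(b, z)) = Mul(2, b, z))
Pow(Add(H, Function('L')(Function('I')(7), 105)), -1) = Pow(Add(64084, Mul(2, 0, 105)), -1) = Pow(Add(64084, 0), -1) = Pow(64084, -1) = Rational(1, 64084)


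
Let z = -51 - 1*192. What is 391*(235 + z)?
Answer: -3128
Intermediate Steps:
z = -243 (z = -51 - 192 = -243)
391*(235 + z) = 391*(235 - 243) = 391*(-8) = -3128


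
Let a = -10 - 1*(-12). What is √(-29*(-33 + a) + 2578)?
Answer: √3477 ≈ 58.966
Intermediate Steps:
a = 2 (a = -10 + 12 = 2)
√(-29*(-33 + a) + 2578) = √(-29*(-33 + 2) + 2578) = √(-29*(-31) + 2578) = √(899 + 2578) = √3477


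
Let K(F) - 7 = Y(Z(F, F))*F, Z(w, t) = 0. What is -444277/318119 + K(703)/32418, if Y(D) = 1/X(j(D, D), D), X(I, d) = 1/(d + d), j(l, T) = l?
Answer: -14400344953/10312781742 ≈ -1.3964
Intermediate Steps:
X(I, d) = 1/(2*d)
Y(D) = 2*D (Y(D) = 1/(1/(2*D)) = 2*D)
K(F) = 7 (K(F) = 7 + (2*0)*F = 7 + 0*F = 7 + 0 = 7)
-444277/318119 + K(703)/32418 = -444277/318119 + 7/32418 = -14400344953/10312781742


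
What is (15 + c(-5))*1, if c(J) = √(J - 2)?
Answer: 15 + I*√7 ≈ 15.0 + 2.6458*I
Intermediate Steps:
c(J) = √(-2 + J)
(15 + c(-5))*1 = (15 + √(-2 - 5))*1 = (15 + √(-7))*1 = (15 + I*√7)*1 = 15 + I*√7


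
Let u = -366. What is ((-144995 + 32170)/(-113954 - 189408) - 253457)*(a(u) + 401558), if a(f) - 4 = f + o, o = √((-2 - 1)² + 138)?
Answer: -15423801609346182/151681 - 538223767263*√3/303362 ≈ -1.0169e+11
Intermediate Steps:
o = 7*√3 (o = √((-3)² + 138) = √(9 + 138) = √147 = 7*√3 ≈ 12.124)
a(f) = 4 + f + 7*√3 (a(f) = 4 + (f + 7*√3) = 4 + f + 7*√3)
((-144995 + 32170)/(-113954 - 189408) - 253457)*(a(u) + 401558) = ((-144995 + 32170)/(-113954 - 189408) - 253457)*((4 - 366 + 7*√3) + 401558) = (-112825/(-303362) - 253457)*((-362 + 7*√3) + 401558) = (-112825*(-1/303362) - 253457)*(401196 + 7*√3) = (112825/303362 - 253457)*(401196 + 7*√3) = -76889109609*(401196 + 7*√3)/303362 = -15423801609346182/151681 - 538223767263*√3/303362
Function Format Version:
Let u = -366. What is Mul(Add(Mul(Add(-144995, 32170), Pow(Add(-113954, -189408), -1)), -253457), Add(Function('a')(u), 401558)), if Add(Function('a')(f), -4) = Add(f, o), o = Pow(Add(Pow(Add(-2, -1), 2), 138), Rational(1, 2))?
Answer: Add(Rational(-15423801609346182, 151681), Mul(Rational(-538223767263, 303362), Pow(3, Rational(1, 2)))) ≈ -1.0169e+11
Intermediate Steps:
o = Mul(7, Pow(3, Rational(1, 2))) (o = Pow(Add(Pow(-3, 2), 138), Rational(1, 2)) = Pow(Add(9, 138), Rational(1, 2)) = Pow(147, Rational(1, 2)) = Mul(7, Pow(3, Rational(1, 2))) ≈ 12.124)
Function('a')(f) = Add(4, f, Mul(7, Pow(3, Rational(1, 2)))) (Function('a')(f) = Add(4, Add(f, Mul(7, Pow(3, Rational(1, 2))))) = Add(4, f, Mul(7, Pow(3, Rational(1, 2)))))
Mul(Add(Mul(Add(-144995, 32170), Pow(Add(-113954, -189408), -1)), -253457), Add(Function('a')(u), 401558)) = Mul(Add(Mul(Add(-144995, 32170), Pow(Add(-113954, -189408), -1)), -253457), Add(Add(4, -366, Mul(7, Pow(3, Rational(1, 2)))), 401558)) = Mul(Add(Mul(-112825, Pow(-303362, -1)), -253457), Add(Add(-362, Mul(7, Pow(3, Rational(1, 2)))), 401558)) = Mul(Add(Mul(-112825, Rational(-1, 303362)), -253457), Add(401196, Mul(7, Pow(3, Rational(1, 2))))) = Mul(Add(Rational(112825, 303362), -253457), Add(401196, Mul(7, Pow(3, Rational(1, 2))))) = Mul(Rational(-76889109609, 303362), Add(401196, Mul(7, Pow(3, Rational(1, 2))))) = Add(Rational(-15423801609346182, 151681), Mul(Rational(-538223767263, 303362), Pow(3, Rational(1, 2))))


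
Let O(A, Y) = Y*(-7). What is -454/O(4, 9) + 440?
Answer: 28174/63 ≈ 447.21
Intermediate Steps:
O(A, Y) = -7*Y
-454/O(4, 9) + 440 = -454/(-7*9) + 440 = -454/(-63) + 440 = -1/63*(-454) + 440 = 454/63 + 440 = 28174/63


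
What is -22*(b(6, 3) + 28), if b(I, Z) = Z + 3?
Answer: -748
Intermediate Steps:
b(I, Z) = 3 + Z
-22*(b(6, 3) + 28) = -22*((3 + 3) + 28) = -22*(6 + 28) = -22*34 = -748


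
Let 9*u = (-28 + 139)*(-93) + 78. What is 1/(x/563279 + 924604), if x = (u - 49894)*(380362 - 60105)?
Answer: 1689837/1513399663619 ≈ 1.1166e-6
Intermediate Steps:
u = -3415/3 (u = ((-28 + 139)*(-93) + 78)/9 = (111*(-93) + 78)/9 = (-10323 + 78)/9 = (⅑)*(-10245) = -3415/3 ≈ -1138.3)
x = -49030385929/3 (x = (-3415/3 - 49894)*(380362 - 60105) = -153097/3*320257 = -49030385929/3 ≈ -1.6343e+10)
1/(x/563279 + 924604) = 1/(-49030385929/3/563279 + 924604) = 1/(-49030385929/3*1/563279 + 924604) = 1/(-49030385929/1689837 + 924604) = 1/(1513399663619/1689837) = 1689837/1513399663619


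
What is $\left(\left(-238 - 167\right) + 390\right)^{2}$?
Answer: $225$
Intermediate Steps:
$\left(\left(-238 - 167\right) + 390\right)^{2} = \left(-405 + 390\right)^{2} = \left(-15\right)^{2} = 225$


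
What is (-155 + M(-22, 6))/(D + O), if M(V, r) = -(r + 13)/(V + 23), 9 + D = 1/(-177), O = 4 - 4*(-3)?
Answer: -15399/619 ≈ -24.877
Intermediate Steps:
O = 16 (O = 4 + 12 = 16)
D = -1594/177 (D = -9 + 1/(-177) = -9 - 1/177 = -1594/177 ≈ -9.0056)
M(V, r) = -(13 + r)/(23 + V)
(-155 + M(-22, 6))/(D + O) = (-155 + (-13 - 1*6)/(23 - 22))/(-1594/177 + 16) = (-155 + (-13 - 6)/1)/(1238/177) = (-155 + 1*(-19))*(177/1238) = (-155 - 19)*(177/1238) = -174*177/1238 = -15399/619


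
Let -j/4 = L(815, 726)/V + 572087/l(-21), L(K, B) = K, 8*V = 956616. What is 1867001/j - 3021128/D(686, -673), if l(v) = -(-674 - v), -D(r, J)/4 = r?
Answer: 7618963572288619/13408159961224 ≈ 568.23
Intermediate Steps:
D(r, J) = -4*r
V = 119577 (V = (⅛)*956616 = 119577)
l(v) = 674 + v
j = -273635917576/78083781 (j = -4*(815/119577 + 572087/(674 - 21)) = -4*(815*(1/119577) + 572087/653) = -4*(815/119577 + 572087*(1/653)) = -4*(815/119577 + 572087/653) = -4*68408979394/78083781 = -273635917576/78083781 ≈ -3504.4)
1867001/j - 3021128/D(686, -673) = 1867001/(-273635917576/78083781) - 3021128/((-4*686)) = 1867001*(-78083781/273635917576) - 3021128/(-2744) = -145782497210781/273635917576 - 3021128*(-1/2744) = -145782497210781/273635917576 + 377641/343 = 7618963572288619/13408159961224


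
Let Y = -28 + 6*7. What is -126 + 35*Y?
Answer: 364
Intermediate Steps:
Y = 14 (Y = -28 + 42 = 14)
-126 + 35*Y = -126 + 35*14 = -126 + 490 = 364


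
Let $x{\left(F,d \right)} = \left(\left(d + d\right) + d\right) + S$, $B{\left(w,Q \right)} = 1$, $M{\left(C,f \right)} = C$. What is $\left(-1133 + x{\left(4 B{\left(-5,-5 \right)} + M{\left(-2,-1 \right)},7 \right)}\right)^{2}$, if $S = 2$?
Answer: $1232100$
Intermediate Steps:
$x{\left(F,d \right)} = 2 + 3 d$ ($x{\left(F,d \right)} = \left(\left(d + d\right) + d\right) + 2 = \left(2 d + d\right) + 2 = 3 d + 2 = 2 + 3 d$)
$\left(-1133 + x{\left(4 B{\left(-5,-5 \right)} + M{\left(-2,-1 \right)},7 \right)}\right)^{2} = \left(-1133 + \left(2 + 3 \cdot 7\right)\right)^{2} = \left(-1133 + \left(2 + 21\right)\right)^{2} = \left(-1133 + 23\right)^{2} = \left(-1110\right)^{2} = 1232100$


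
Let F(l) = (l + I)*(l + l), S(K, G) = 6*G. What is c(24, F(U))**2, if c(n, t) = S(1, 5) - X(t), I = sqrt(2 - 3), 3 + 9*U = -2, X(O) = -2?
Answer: 1024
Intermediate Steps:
U = -5/9 (U = -1/3 + (1/9)*(-2) = -1/3 - 2/9 = -5/9 ≈ -0.55556)
I
F(l) = 2*l*(I + l) (F(l) = (l + I)*(l + l) = (I + l)*(2*l) = 2*l*(I + l))
c(n, t) = 32 (c(n, t) = 6*5 - 1*(-2) = 30 + 2 = 32)
c(24, F(U))**2 = 32**2 = 1024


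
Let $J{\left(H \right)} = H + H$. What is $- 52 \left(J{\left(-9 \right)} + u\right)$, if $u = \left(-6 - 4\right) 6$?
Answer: $4056$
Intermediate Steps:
$J{\left(H \right)} = 2 H$
$u = -60$ ($u = \left(-10\right) 6 = -60$)
$- 52 \left(J{\left(-9 \right)} + u\right) = - 52 \left(2 \left(-9\right) - 60\right) = - 52 \left(-18 - 60\right) = \left(-52\right) \left(-78\right) = 4056$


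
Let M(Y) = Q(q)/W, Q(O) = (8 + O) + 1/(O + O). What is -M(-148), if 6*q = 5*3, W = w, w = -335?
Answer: 107/3350 ≈ 0.031940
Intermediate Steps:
W = -335
q = 5/2 (q = (5*3)/6 = (⅙)*15 = 5/2 ≈ 2.5000)
Q(O) = 8 + O + 1/(2*O) (Q(O) = (8 + O) + 1/(2*O) = 8 + O + 1/(2*O))
M(Y) = -107/3350 (M(Y) = (8 + 5/2 + 1/(2*(5/2)))/(-335) = (8 + 5/2 + (½)*(⅖))*(-1/335) = (8 + 5/2 + ⅕)*(-1/335) = (107/10)*(-1/335) = -107/3350)
-M(-148) = -1*(-107/3350) = 107/3350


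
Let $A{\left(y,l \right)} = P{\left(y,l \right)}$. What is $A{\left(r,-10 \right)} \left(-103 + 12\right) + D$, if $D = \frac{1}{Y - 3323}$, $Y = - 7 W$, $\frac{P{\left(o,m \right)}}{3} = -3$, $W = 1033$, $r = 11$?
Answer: $\frac{8643725}{10554} \approx 819.0$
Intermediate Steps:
$P{\left(o,m \right)} = -9$ ($P{\left(o,m \right)} = 3 \left(-3\right) = -9$)
$A{\left(y,l \right)} = -9$
$Y = -7231$ ($Y = \left(-7\right) 1033 = -7231$)
$D = - \frac{1}{10554}$ ($D = \frac{1}{-7231 - 3323} = \frac{1}{-10554} = - \frac{1}{10554} \approx -9.4751 \cdot 10^{-5}$)
$A{\left(r,-10 \right)} \left(-103 + 12\right) + D = - 9 \left(-103 + 12\right) - \frac{1}{10554} = \left(-9\right) \left(-91\right) - \frac{1}{10554} = 819 - \frac{1}{10554} = \frac{8643725}{10554}$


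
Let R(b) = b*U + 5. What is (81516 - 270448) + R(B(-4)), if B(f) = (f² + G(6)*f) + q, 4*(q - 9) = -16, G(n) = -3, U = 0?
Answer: -188927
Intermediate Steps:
q = 5 (q = 9 + (¼)*(-16) = 9 - 4 = 5)
B(f) = 5 + f² - 3*f (B(f) = (f² - 3*f) + 5 = 5 + f² - 3*f)
R(b) = 5 (R(b) = b*0 + 5 = 0 + 5 = 5)
(81516 - 270448) + R(B(-4)) = (81516 - 270448) + 5 = -188932 + 5 = -188927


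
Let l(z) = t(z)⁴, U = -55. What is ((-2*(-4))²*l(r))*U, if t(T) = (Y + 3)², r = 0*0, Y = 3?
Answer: -5912248320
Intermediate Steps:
r = 0
t(T) = 36 (t(T) = (3 + 3)² = 6² = 36)
l(z) = 1679616 (l(z) = 36⁴ = 1679616)
((-2*(-4))²*l(r))*U = ((-2*(-4))²*1679616)*(-55) = (8²*1679616)*(-55) = (64*1679616)*(-55) = 107495424*(-55) = -5912248320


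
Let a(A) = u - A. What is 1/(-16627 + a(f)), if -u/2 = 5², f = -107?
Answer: -1/16570 ≈ -6.0350e-5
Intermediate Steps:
u = -50 (u = -2*5² = -2*25 = -50)
a(A) = -50 - A
1/(-16627 + a(f)) = 1/(-16627 + (-50 - 1*(-107))) = 1/(-16627 + (-50 + 107)) = 1/(-16627 + 57) = 1/(-16570) = -1/16570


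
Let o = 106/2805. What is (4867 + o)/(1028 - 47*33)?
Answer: -13652041/1467015 ≈ -9.3060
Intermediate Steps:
o = 106/2805 (o = 106*(1/2805) = 106/2805 ≈ 0.037790)
(4867 + o)/(1028 - 47*33) = (4867 + 106/2805)/(1028 - 47*33) = 13652041/(2805*(1028 - 1551)) = (13652041/2805)/(-523) = (13652041/2805)*(-1/523) = -13652041/1467015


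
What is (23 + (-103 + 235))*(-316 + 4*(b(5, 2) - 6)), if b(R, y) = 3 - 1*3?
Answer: -52700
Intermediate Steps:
b(R, y) = 0 (b(R, y) = 3 - 3 = 0)
(23 + (-103 + 235))*(-316 + 4*(b(5, 2) - 6)) = (23 + (-103 + 235))*(-316 + 4*(0 - 6)) = (23 + 132)*(-316 + 4*(-6)) = 155*(-316 - 24) = 155*(-340) = -52700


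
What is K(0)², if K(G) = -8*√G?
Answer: 0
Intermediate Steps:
K(0)² = (-8*√0)² = (-8*0)² = 0² = 0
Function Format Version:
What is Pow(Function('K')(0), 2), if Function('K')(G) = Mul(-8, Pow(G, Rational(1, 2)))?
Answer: 0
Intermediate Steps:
Pow(Function('K')(0), 2) = Pow(Mul(-8, Pow(0, Rational(1, 2))), 2) = Pow(Mul(-8, 0), 2) = Pow(0, 2) = 0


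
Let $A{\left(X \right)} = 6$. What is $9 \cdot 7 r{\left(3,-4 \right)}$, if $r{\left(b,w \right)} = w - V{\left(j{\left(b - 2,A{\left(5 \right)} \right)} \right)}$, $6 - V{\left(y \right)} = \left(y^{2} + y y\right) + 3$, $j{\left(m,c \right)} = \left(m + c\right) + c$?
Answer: $20853$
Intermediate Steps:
$j{\left(m,c \right)} = m + 2 c$ ($j{\left(m,c \right)} = \left(c + m\right) + c = m + 2 c$)
$V{\left(y \right)} = 3 - 2 y^{2}$ ($V{\left(y \right)} = 6 - \left(\left(y^{2} + y y\right) + 3\right) = 6 - \left(\left(y^{2} + y^{2}\right) + 3\right) = 6 - \left(2 y^{2} + 3\right) = 6 - \left(3 + 2 y^{2}\right) = 3 - 2 y^{2}$)
$r{\left(b,w \right)} = -3 + w + 2 \left(10 + b\right)^{2}$ ($r{\left(b,w \right)} = w - \left(3 - 2 \left(\left(b - 2\right) + 2 \cdot 6\right)^{2}\right) = w - \left(3 - 2 \left(\left(-2 + b\right) + 12\right)^{2}\right) = w - \left(3 - 2 \left(10 + b\right)^{2}\right) = w + \left(-3 + 2 \left(10 + b\right)^{2}\right) = -3 + w + 2 \left(10 + b\right)^{2}$)
$9 \cdot 7 r{\left(3,-4 \right)} = 9 \cdot 7 \left(-3 - 4 + 2 \left(10 + 3\right)^{2}\right) = 63 \left(-3 - 4 + 2 \cdot 13^{2}\right) = 63 \left(-3 - 4 + 2 \cdot 169\right) = 63 \left(-3 - 4 + 338\right) = 63 \cdot 331 = 20853$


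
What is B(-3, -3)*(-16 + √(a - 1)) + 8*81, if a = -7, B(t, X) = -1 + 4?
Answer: 600 + 6*I*√2 ≈ 600.0 + 8.4853*I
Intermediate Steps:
B(t, X) = 3
B(-3, -3)*(-16 + √(a - 1)) + 8*81 = 3*(-16 + √(-7 - 1)) + 8*81 = 3*(-16 + √(-8)) + 648 = 3*(-16 + 2*I*√2) + 648 = (-48 + 6*I*√2) + 648 = 600 + 6*I*√2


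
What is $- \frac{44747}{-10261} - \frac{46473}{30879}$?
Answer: $\frac{301627720}{105616473} \approx 2.8559$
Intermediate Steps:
$- \frac{44747}{-10261} - \frac{46473}{30879} = \left(-44747\right) \left(- \frac{1}{10261}\right) - \frac{15491}{10293} = \frac{44747}{10261} - \frac{15491}{10293} = \frac{301627720}{105616473}$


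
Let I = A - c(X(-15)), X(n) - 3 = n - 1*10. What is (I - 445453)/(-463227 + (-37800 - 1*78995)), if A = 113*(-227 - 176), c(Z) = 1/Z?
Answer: 10801823/12760484 ≈ 0.84651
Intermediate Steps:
X(n) = -7 + n (X(n) = 3 + (n - 1*10) = 3 + (n - 10) = 3 + (-10 + n) = -7 + n)
A = -45539 (A = 113*(-403) = -45539)
I = -1001857/22 (I = -45539 - 1/(-7 - 15) = -45539 - 1/(-22) = -45539 - 1*(-1/22) = -45539 + 1/22 = -1001857/22 ≈ -45539.)
(I - 445453)/(-463227 + (-37800 - 1*78995)) = (-1001857/22 - 445453)/(-463227 + (-37800 - 1*78995)) = -10801823/(22*(-463227 + (-37800 - 78995))) = -10801823/(22*(-463227 - 116795)) = -10801823/22/(-580022) = -10801823/22*(-1/580022) = 10801823/12760484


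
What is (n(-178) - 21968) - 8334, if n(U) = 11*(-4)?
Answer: -30346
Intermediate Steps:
n(U) = -44
(n(-178) - 21968) - 8334 = (-44 - 21968) - 8334 = -22012 - 8334 = -30346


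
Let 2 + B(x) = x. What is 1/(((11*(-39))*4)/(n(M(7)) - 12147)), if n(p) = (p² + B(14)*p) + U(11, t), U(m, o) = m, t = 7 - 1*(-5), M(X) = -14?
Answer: 1009/143 ≈ 7.0559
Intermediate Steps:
B(x) = -2 + x
t = 12 (t = 7 + 5 = 12)
n(p) = 11 + p² + 12*p (n(p) = (p² + (-2 + 14)*p) + 11 = (p² + 12*p) + 11 = 11 + p² + 12*p)
1/(((11*(-39))*4)/(n(M(7)) - 12147)) = 1/(((11*(-39))*4)/((11 + (-14)² + 12*(-14)) - 12147)) = 1/((-429*4)/((11 + 196 - 168) - 12147)) = 1/(-1716/(39 - 12147)) = 1/(-1716/(-12108)) = 1/(-1716*(-1/12108)) = 1/(143/1009) = 1009/143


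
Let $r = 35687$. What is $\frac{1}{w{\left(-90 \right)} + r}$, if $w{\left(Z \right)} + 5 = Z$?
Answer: $\frac{1}{35592} \approx 2.8096 \cdot 10^{-5}$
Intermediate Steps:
$w{\left(Z \right)} = -5 + Z$
$\frac{1}{w{\left(-90 \right)} + r} = \frac{1}{\left(-5 - 90\right) + 35687} = \frac{1}{-95 + 35687} = \frac{1}{35592}$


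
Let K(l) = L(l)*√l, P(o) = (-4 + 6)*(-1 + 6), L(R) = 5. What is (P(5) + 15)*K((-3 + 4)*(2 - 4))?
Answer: 125*I*√2 ≈ 176.78*I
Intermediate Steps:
P(o) = 10 (P(o) = 2*5 = 10)
K(l) = 5*√l
(P(5) + 15)*K((-3 + 4)*(2 - 4)) = (10 + 15)*(5*√((-3 + 4)*(2 - 4))) = 25*(5*√(1*(-2))) = 25*(5*√(-2)) = 25*(5*(I*√2)) = 25*(5*I*√2) = 125*I*√2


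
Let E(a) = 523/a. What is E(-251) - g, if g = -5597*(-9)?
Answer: -12644146/251 ≈ -50375.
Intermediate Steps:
g = 50373
E(-251) - g = 523/(-251) - 1*50373 = 523*(-1/251) - 50373 = -523/251 - 50373 = -12644146/251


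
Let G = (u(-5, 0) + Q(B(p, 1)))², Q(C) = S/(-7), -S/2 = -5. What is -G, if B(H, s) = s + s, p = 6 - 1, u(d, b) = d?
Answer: -2025/49 ≈ -41.327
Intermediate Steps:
S = 10 (S = -2*(-5) = 10)
p = 5
B(H, s) = 2*s
Q(C) = -10/7 (Q(C) = 10/(-7) = 10*(-⅐) = -10/7)
G = 2025/49 (G = (-5 - 10/7)² = (-45/7)² = 2025/49 ≈ 41.327)
-G = -1*2025/49 = -2025/49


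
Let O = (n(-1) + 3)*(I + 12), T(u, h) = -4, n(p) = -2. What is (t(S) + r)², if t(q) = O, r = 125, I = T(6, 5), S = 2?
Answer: 17689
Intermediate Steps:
I = -4
O = 8 (O = (-2 + 3)*(-4 + 12) = 1*8 = 8)
t(q) = 8
(t(S) + r)² = (8 + 125)² = 133² = 17689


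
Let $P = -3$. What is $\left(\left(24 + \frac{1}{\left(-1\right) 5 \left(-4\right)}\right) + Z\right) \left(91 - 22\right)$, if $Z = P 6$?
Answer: $\frac{8349}{20} \approx 417.45$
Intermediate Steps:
$Z = -18$ ($Z = \left(-3\right) 6 = -18$)
$\left(\left(24 + \frac{1}{\left(-1\right) 5 \left(-4\right)}\right) + Z\right) \left(91 - 22\right) = \left(\left(24 + \frac{1}{\left(-1\right) 5 \left(-4\right)}\right) - 18\right) \left(91 - 22\right) = \left(\left(24 + \frac{1}{\left(-1\right) \left(-20\right)}\right) - 18\right) 69 = \left(\left(24 + \frac{1}{20}\right) - 18\right) 69 = \left(\frac{481}{20} - 18\right) 69 = \frac{121}{20} \cdot 69 = \frac{8349}{20}$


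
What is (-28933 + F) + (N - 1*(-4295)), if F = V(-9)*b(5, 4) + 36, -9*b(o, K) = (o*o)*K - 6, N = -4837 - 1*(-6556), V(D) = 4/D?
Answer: -1853147/81 ≈ -22878.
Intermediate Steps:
N = 1719 (N = -4837 + 6556 = 1719)
b(o, K) = ⅔ - K*o²/9 (b(o, K) = -((o*o)*K - 6)/9 = -(o²*K - 6)/9 = -(K*o² - 6)/9 = -(-6 + K*o²)/9 = ⅔ - K*o²/9)
F = 3292/81 (F = (4/(-9))*(⅔ - ⅑*4*5²) + 36 = (4*(-⅑))*(⅔ - ⅑*4*25) + 36 = -4*(⅔ - 100/9)/9 + 36 = -4/9*(-94/9) + 36 = 376/81 + 36 = 3292/81 ≈ 40.642)
(-28933 + F) + (N - 1*(-4295)) = (-28933 + 3292/81) + (1719 - 1*(-4295)) = -2340281/81 + (1719 + 4295) = -2340281/81 + 6014 = -1853147/81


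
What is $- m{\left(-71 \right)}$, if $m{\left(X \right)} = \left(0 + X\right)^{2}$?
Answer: $-5041$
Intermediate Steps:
$m{\left(X \right)} = X^{2}$
$- m{\left(-71 \right)} = - \left(-71\right)^{2} = \left(-1\right) 5041 = -5041$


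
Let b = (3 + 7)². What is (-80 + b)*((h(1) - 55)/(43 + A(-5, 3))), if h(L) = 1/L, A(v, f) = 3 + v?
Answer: -1080/41 ≈ -26.341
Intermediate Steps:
b = 100 (b = 10² = 100)
(-80 + b)*((h(1) - 55)/(43 + A(-5, 3))) = (-80 + 100)*((1/1 - 55)/(43 + (3 - 5))) = 20*((1 - 55)/(43 - 2)) = 20*(-54/41) = -1080/41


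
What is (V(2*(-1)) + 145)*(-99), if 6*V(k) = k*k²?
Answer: -14223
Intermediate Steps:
V(k) = k³/6 (V(k) = (k*k²)/6 = k³/6)
(V(2*(-1)) + 145)*(-99) = ((2*(-1))³/6 + 145)*(-99) = ((⅙)*(-2)³ + 145)*(-99) = ((⅙)*(-8) + 145)*(-99) = (-4/3 + 145)*(-99) = (431/3)*(-99) = -14223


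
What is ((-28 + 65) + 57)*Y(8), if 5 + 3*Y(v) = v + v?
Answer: 1034/3 ≈ 344.67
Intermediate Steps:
Y(v) = -5/3 + 2*v/3 (Y(v) = -5/3 + (v + v)/3 = -5/3 + (2*v)/3 = -5/3 + 2*v/3)
((-28 + 65) + 57)*Y(8) = ((-28 + 65) + 57)*(-5/3 + (2/3)*8) = (37 + 57)*(-5/3 + 16/3) = 94*(11/3) = 1034/3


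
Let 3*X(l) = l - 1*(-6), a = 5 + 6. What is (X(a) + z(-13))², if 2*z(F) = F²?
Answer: 292681/36 ≈ 8130.0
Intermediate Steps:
z(F) = F²/2
a = 11
X(l) = 2 + l/3 (X(l) = (l - 1*(-6))/3 = (l + 6)/3 = (6 + l)/3 = 2 + l/3)
(X(a) + z(-13))² = ((2 + (⅓)*11) + (½)*(-13)²)² = ((2 + 11/3) + (½)*169)² = (17/3 + 169/2)² = (541/6)² = 292681/36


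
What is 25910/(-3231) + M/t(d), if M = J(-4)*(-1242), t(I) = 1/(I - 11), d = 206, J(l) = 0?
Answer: -25910/3231 ≈ -8.0192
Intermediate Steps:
t(I) = 1/(-11 + I)
M = 0 (M = 0*(-1242) = 0)
25910/(-3231) + M/t(d) = 25910/(-3231) + 0/(1/(-11 + 206)) = 25910*(-1/3231) + 0/(1/195) = -25910/3231 + 0/(1/195) = -25910/3231 + 0*195 = -25910/3231 + 0 = -25910/3231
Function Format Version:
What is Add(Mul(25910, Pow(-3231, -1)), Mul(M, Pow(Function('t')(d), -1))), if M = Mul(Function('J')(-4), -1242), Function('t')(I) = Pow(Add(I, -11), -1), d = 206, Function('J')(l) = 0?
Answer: Rational(-25910, 3231) ≈ -8.0192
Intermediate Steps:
Function('t')(I) = Pow(Add(-11, I), -1)
M = 0 (M = Mul(0, -1242) = 0)
Add(Mul(25910, Pow(-3231, -1)), Mul(M, Pow(Function('t')(d), -1))) = Add(Mul(25910, Pow(-3231, -1)), Mul(0, Pow(Pow(Add(-11, 206), -1), -1))) = Add(Mul(25910, Rational(-1, 3231)), Mul(0, Pow(Pow(195, -1), -1))) = Add(Rational(-25910, 3231), Mul(0, Pow(Rational(1, 195), -1))) = Add(Rational(-25910, 3231), Mul(0, 195)) = Add(Rational(-25910, 3231), 0) = Rational(-25910, 3231)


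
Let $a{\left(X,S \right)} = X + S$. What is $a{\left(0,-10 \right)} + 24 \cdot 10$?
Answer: $230$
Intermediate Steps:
$a{\left(X,S \right)} = S + X$
$a{\left(0,-10 \right)} + 24 \cdot 10 = \left(-10 + 0\right) + 24 \cdot 10 = -10 + 240 = 230$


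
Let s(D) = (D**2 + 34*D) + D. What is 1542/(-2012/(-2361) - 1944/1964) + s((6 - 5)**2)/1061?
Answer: -948300382809/84643397 ≈ -11203.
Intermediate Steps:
s(D) = D**2 + 35*D
1542/(-2012/(-2361) - 1944/1964) + s((6 - 5)**2)/1061 = 1542/(-2012/(-2361) - 1944/1964) + ((6 - 5)**2*(35 + (6 - 5)**2))/1061 = 1542/(-2012*(-1/2361) - 1944*1/1964) + (1**2*(35 + 1**2))*(1/1061) = 1542/(2012/2361 - 486/491) + (1*(35 + 1))*(1/1061) = 1542/(-159554/1159251) + (1*36)*(1/1061) = 1542*(-1159251/159554) + 36*(1/1061) = -893782521/79777 + 36/1061 = -948300382809/84643397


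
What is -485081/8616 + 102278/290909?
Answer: -140233201381/2506471944 ≈ -55.948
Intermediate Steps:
-485081/8616 + 102278/290909 = -140233201381/2506471944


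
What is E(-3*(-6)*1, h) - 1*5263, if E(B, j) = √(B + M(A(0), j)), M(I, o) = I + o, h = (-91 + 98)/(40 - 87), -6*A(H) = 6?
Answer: -5263 + 6*√1034/47 ≈ -5258.9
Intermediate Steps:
A(H) = -1 (A(H) = -⅙*6 = -1)
h = -7/47 (h = 7/(-47) = 7*(-1/47) = -7/47 ≈ -0.14894)
E(B, j) = √(-1 + B + j) (E(B, j) = √(B + (-1 + j)) = √(-1 + B + j))
E(-3*(-6)*1, h) - 1*5263 = √(-1 - 3*(-6)*1 - 7/47) - 1*5263 = √(-1 + 18*1 - 7/47) - 5263 = √(-1 + 18 - 7/47) - 5263 = √(792/47) - 5263 = 6*√1034/47 - 5263 = -5263 + 6*√1034/47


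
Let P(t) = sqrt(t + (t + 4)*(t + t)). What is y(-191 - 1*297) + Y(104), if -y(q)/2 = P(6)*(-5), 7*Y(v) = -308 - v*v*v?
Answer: -1125172/7 + 30*sqrt(14) ≈ -1.6063e+5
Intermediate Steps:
Y(v) = -44 - v**3/7 (Y(v) = (-308 - v*v*v)/7 = (-308 - v**2*v)/7 = (-308 - v**3)/7 = -44 - v**3/7)
P(t) = sqrt(t + 2*t*(4 + t)) (P(t) = sqrt(t + (4 + t)*(2*t)) = sqrt(t + 2*t*(4 + t)))
y(q) = 30*sqrt(14) (y(q) = -2*sqrt(6*(9 + 2*6))*(-5) = -2*sqrt(6*(9 + 12))*(-5) = -2*sqrt(6*21)*(-5) = -2*sqrt(126)*(-5) = -2*3*sqrt(14)*(-5) = -(-30)*sqrt(14) = 30*sqrt(14))
y(-191 - 1*297) + Y(104) = 30*sqrt(14) + (-44 - 1/7*104**3) = 30*sqrt(14) + (-44 - 1/7*1124864) = 30*sqrt(14) + (-44 - 1124864/7) = 30*sqrt(14) - 1125172/7 = -1125172/7 + 30*sqrt(14)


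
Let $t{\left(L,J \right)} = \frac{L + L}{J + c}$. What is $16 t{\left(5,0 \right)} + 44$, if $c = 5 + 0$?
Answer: $76$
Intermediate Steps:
$c = 5$
$t{\left(L,J \right)} = \frac{2 L}{5 + J}$ ($t{\left(L,J \right)} = \frac{L + L}{J + 5} = \frac{2 L}{5 + J}$)
$16 t{\left(5,0 \right)} + 44 = 16 \cdot 2 \cdot 5 \frac{1}{5 + 0} + 44 = 16 \cdot 2 \cdot 5 \cdot \frac{1}{5} + 44 = 16 \cdot 2 + 44 = 32 + 44 = 76$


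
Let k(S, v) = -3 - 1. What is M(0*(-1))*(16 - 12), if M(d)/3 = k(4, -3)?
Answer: -48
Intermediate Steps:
k(S, v) = -4
M(d) = -12 (M(d) = 3*(-4) = -12)
M(0*(-1))*(16 - 12) = -12*(16 - 12) = -12*4 = -48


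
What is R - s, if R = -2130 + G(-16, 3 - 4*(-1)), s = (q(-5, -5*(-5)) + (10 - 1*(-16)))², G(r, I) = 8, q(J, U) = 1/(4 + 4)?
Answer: -179489/64 ≈ -2804.5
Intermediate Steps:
q(J, U) = ⅛ (q(J, U) = 1/8 = ⅛)
s = 43681/64 (s = (⅛ + (10 - 1*(-16)))² = (⅛ + (10 + 16))² = (⅛ + 26)² = (209/8)² = 43681/64 ≈ 682.52)
R = -2122 (R = -2130 + 8 = -2122)
R - s = -2122 - 1*43681/64 = -2122 - 43681/64 = -179489/64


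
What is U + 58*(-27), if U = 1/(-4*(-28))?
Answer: -175391/112 ≈ -1566.0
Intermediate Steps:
U = 1/112 ≈ 0.0089286
U + 58*(-27) = 1/112 + 58*(-27) = 1/112 - 1566 = -175391/112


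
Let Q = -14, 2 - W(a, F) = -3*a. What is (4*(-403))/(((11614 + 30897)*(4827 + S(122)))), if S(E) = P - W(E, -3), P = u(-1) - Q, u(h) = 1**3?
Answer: -806/95097107 ≈ -8.4755e-6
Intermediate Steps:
W(a, F) = 2 + 3*a (W(a, F) = 2 - (-3)*a = 2 + 3*a)
u(h) = 1
P = 15 (P = 1 - 1*(-14) = 1 + 14 = 15)
S(E) = 13 - 3*E (S(E) = 15 - (2 + 3*E) = 15 + (-2 - 3*E) = 13 - 3*E)
(4*(-403))/(((11614 + 30897)*(4827 + S(122)))) = (4*(-403))/(((11614 + 30897)*(4827 + (13 - 3*122)))) = -1612*1/(42511*(4827 + (13 - 366))) = -1612*1/(42511*(4827 - 353)) = -1612/(42511*4474) = -1612/190194214 = -1612*1/190194214 = -806/95097107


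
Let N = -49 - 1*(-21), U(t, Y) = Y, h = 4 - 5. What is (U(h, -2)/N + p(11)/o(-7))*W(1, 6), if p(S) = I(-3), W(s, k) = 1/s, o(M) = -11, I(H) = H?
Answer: 53/154 ≈ 0.34416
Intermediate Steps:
h = -1
N = -28 (N = -49 + 21 = -28)
p(S) = -3
(U(h, -2)/N + p(11)/o(-7))*W(1, 6) = (-2/(-28) - 3/(-11))/1 = (-2*(-1/28) - 3*(-1/11))*1 = (1/14 + 3/11)*1 = (53/154)*1 = 53/154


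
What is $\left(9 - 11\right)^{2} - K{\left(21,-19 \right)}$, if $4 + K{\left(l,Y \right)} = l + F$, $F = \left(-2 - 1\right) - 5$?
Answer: $-5$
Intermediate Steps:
$F = -8$ ($F = \left(-2 - 1\right) - 5 = -3 - 5 = -8$)
$K{\left(l,Y \right)} = -12 + l$ ($K{\left(l,Y \right)} = -4 + \left(l - 8\right) = -4 + \left(-8 + l\right) = -12 + l$)
$\left(9 - 11\right)^{2} - K{\left(21,-19 \right)} = \left(9 - 11\right)^{2} - \left(-12 + 21\right) = \left(-2\right)^{2} - 9 = 4 - 9 = -5$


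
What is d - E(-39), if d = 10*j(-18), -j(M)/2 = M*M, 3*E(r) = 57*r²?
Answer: -35379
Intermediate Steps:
E(r) = 19*r² (E(r) = (57*r²)/3 = 19*r²)
j(M) = -2*M² (j(M) = -2*M*M = -2*M²)
d = -6480 (d = 10*(-2*(-18)²) = 10*(-2*324) = 10*(-648) = -6480)
d - E(-39) = -6480 - 19*(-39)² = -6480 - 19*1521 = -6480 - 1*28899 = -6480 - 28899 = -35379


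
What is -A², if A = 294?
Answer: -86436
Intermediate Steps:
-A² = -1*294² = -1*86436 = -86436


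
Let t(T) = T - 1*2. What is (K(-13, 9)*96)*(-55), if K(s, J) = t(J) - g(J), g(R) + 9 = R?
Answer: -36960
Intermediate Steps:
g(R) = -9 + R
t(T) = -2 + T (t(T) = T - 2 = -2 + T)
K(s, J) = 7 (K(s, J) = (-2 + J) - (-9 + J) = (-2 + J) + (9 - J) = 7)
(K(-13, 9)*96)*(-55) = (7*96)*(-55) = 672*(-55) = -36960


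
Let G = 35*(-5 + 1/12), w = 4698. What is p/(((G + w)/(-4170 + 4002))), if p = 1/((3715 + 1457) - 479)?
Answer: -2016/254881523 ≈ -7.9096e-6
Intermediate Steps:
p = 1/4693 (p = 1/(5172 - 479) = 1/4693 ≈ 0.00021308)
G = -2065/12 (G = 35*(-5 + 1/12) = 35*(-59/12) = -2065/12 ≈ -172.08)
p/(((G + w)/(-4170 + 4002))) = 1/(4693*(((-2065/12 + 4698)/(-4170 + 4002)))) = 1/(4693*(((54311/12)/(-168)))) = 1/(4693*(((54311/12)*(-1/168)))) = 1/(4693*(-54311/2016)) = (1/4693)*(-2016/54311) = -2016/254881523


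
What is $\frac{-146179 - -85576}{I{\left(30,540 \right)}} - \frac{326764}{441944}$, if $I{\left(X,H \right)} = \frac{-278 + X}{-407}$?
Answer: $- \frac{1362601981987}{13700264} \approx -99458.0$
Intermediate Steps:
$I{\left(X,H \right)} = \frac{278}{407} - \frac{X}{407}$ ($I{\left(X,H \right)} = \left(-278 + X\right) \left(- \frac{1}{407}\right) = \frac{278}{407} - \frac{X}{407}$)
$\frac{-146179 - -85576}{I{\left(30,540 \right)}} - \frac{326764}{441944} = \frac{-146179 - -85576}{\frac{278}{407} - \frac{30}{407}} - \frac{326764}{441944} = \frac{-146179 + 85576}{\frac{278}{407} - \frac{30}{407}} - \frac{81691}{110486} = - \frac{60603}{\frac{248}{407}} - \frac{81691}{110486} = \left(-60603\right) \frac{407}{248} - \frac{81691}{110486} = - \frac{24665421}{248} - \frac{81691}{110486} = - \frac{1362601981987}{13700264}$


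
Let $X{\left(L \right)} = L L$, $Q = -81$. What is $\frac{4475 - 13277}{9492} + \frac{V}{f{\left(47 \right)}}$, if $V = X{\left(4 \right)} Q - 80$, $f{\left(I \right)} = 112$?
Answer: $- \frac{20903}{1582} \approx -13.213$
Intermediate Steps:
$X{\left(L \right)} = L^{2}$
$V = -1376$ ($V = 4^{2} \left(-81\right) - 80 = 16 \left(-81\right) - 80 = -1296 - 80 = -1376$)
$\frac{4475 - 13277}{9492} + \frac{V}{f{\left(47 \right)}} = \frac{4475 - 13277}{9492} - \frac{1376}{112} = \left(4475 - 13277\right) \frac{1}{9492} - \frac{86}{7} = \left(-8802\right) \frac{1}{9492} - \frac{86}{7} = - \frac{1467}{1582} - \frac{86}{7} = - \frac{20903}{1582}$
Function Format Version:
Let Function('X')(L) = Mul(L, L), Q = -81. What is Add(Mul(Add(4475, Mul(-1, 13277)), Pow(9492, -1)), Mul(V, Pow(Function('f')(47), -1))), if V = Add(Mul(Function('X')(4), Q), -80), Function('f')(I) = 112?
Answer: Rational(-20903, 1582) ≈ -13.213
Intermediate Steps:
Function('X')(L) = Pow(L, 2)
V = -1376 (V = Add(Mul(Pow(4, 2), -81), -80) = Add(Mul(16, -81), -80) = Add(-1296, -80) = -1376)
Add(Mul(Add(4475, Mul(-1, 13277)), Pow(9492, -1)), Mul(V, Pow(Function('f')(47), -1))) = Add(Mul(Add(4475, Mul(-1, 13277)), Pow(9492, -1)), Mul(-1376, Pow(112, -1))) = Add(Mul(Add(4475, -13277), Rational(1, 9492)), Mul(-1376, Rational(1, 112))) = Add(Mul(-8802, Rational(1, 9492)), Rational(-86, 7)) = Add(Rational(-1467, 1582), Rational(-86, 7)) = Rational(-20903, 1582)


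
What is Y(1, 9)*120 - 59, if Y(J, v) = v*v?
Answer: 9661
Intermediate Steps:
Y(J, v) = v²
Y(1, 9)*120 - 59 = 9²*120 - 59 = 81*120 - 59 = 9720 - 59 = 9661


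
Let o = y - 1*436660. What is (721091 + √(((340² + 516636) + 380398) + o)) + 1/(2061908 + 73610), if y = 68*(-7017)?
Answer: 1539902810139/2135518 + √98818 ≈ 7.2141e+5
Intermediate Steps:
y = -477156
o = -913816 (o = -477156 - 1*436660 = -477156 - 436660 = -913816)
(721091 + √(((340² + 516636) + 380398) + o)) + 1/(2061908 + 73610) = (721091 + √(((340² + 516636) + 380398) - 913816)) + 1/(2061908 + 73610) = (721091 + √(((115600 + 516636) + 380398) - 913816)) + 1/2135518 = (721091 + √((632236 + 380398) - 913816)) + 1/2135518 = (721091 + √(1012634 - 913816)) + 1/2135518 = (721091 + √98818) + 1/2135518 = 1539902810139/2135518 + √98818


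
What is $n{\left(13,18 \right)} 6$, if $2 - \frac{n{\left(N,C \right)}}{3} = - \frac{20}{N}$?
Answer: $\frac{828}{13} \approx 63.692$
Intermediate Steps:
$n{\left(N,C \right)} = 6 + \frac{60}{N}$ ($n{\left(N,C \right)} = 6 - 3 \left(- \frac{20}{N}\right) = 6 + \frac{60}{N}$)
$n{\left(13,18 \right)} 6 = \left(6 + \frac{60}{13}\right) 6 = \frac{138}{13} \cdot 6 = \frac{828}{13}$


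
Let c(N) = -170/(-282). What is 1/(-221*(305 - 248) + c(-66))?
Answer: -141/1776092 ≈ -7.9388e-5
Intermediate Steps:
c(N) = 85/141 (c(N) = -170*(-1/282) = 85/141)
1/(-221*(305 - 248) + c(-66)) = 1/(-221*(305 - 248) + 85/141) = 1/(-221*57 + 85/141) = 1/(-12597 + 85/141) = 1/(-1776092/141) = -141/1776092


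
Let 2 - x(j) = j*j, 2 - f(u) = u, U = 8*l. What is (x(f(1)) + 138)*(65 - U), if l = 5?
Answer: 3475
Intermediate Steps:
U = 40 (U = 8*5 = 40)
f(u) = 2 - u
x(j) = 2 - j² (x(j) = 2 - j*j = 2 - j²)
(x(f(1)) + 138)*(65 - U) = ((2 - (2 - 1*1)²) + 138)*(65 - 1*40) = ((2 - (2 - 1)²) + 138)*(65 - 40) = ((2 - 1*1²) + 138)*25 = ((2 - 1*1) + 138)*25 = ((2 - 1) + 138)*25 = (1 + 138)*25 = 139*25 = 3475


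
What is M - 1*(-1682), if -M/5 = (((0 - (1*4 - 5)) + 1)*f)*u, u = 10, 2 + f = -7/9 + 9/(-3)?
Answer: 20338/9 ≈ 2259.8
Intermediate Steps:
f = -52/9 (f = -2 + (-7/9 + 9/(-3)) = -2 + (-7*⅑ + 9*(-⅓)) = -2 + (-7/9 - 3) = -2 - 34/9 = -52/9 ≈ -5.7778)
M = 5200/9 (M = -5*((0 - (1*4 - 5)) + 1)*(-52/9)*10 = -5*((0 - (4 - 5)) + 1)*(-52/9)*10 = -5*((0 - 1*(-1)) + 1)*(-52/9)*10 = -5*((0 + 1) + 1)*(-52/9)*10 = -5*(1 + 1)*(-52/9)*10 = -5*2*(-52/9)*10 = -(-520)*10/9 = -5*(-1040/9) = 5200/9 ≈ 577.78)
M - 1*(-1682) = 5200/9 - 1*(-1682) = 5200/9 + 1682 = 20338/9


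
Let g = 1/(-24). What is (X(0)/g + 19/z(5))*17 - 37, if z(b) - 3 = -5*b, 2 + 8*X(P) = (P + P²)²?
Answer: 1107/22 ≈ 50.318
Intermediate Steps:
g = -1/24 ≈ -0.041667
X(P) = -¼ + (P + P²)²/8
z(b) = 3 - 5*b
(X(0)/g + 19/z(5))*17 - 37 = ((-¼ + (⅛)*0²*(1 + 0)²)/(-1/24) + 19/(3 - 5*5))*17 - 37 = ((-¼ + (⅛)*0*1²)*(-24) + 19/(3 - 25))*17 - 37 = ((-¼ + (⅛)*0*1)*(-24) + 19/(-22))*17 - 37 = ((-¼ + 0)*(-24) + 19*(-1/22))*17 - 37 = (-¼*(-24) - 19/22)*17 - 37 = (6 - 19/22)*17 - 37 = (113/22)*17 - 37 = 1921/22 - 37 = 1107/22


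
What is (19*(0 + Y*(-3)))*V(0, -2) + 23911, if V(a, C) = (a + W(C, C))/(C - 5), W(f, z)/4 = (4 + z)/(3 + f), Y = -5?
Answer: 165097/7 ≈ 23585.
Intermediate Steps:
W(f, z) = 4*(4 + z)/(3 + f) (W(f, z) = 4*((4 + z)/(3 + f)) = 4*(4 + z)/(3 + f))
V(a, C) = (a + 4*(4 + C)/(3 + C))/(-5 + C) (V(a, C) = (a + 4*(4 + C)/(3 + C))/(C - 5) = (a + 4*(4 + C)/(3 + C))/(-5 + C))
(19*(0 + Y*(-3)))*V(0, -2) + 23911 = (19*(0 - 5*(-3)))*((16 + 4*(-2) + 0*(3 - 2))/((-5 - 2)*(3 - 2))) + 23911 = (19*(0 + 15))*((16 - 8 + 0*1)/(-7*1)) + 23911 = (19*15)*(-1/7*1*(16 - 8 + 0)) + 23911 = 285*(-1/7*1*8) + 23911 = 285*(-8/7) + 23911 = -2280/7 + 23911 = 165097/7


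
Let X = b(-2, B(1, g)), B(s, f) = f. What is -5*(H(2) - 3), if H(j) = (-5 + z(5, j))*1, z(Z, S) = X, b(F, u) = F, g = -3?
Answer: 50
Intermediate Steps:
X = -2
z(Z, S) = -2
H(j) = -7 (H(j) = (-5 - 2)*1 = -7*1 = -7)
-5*(H(2) - 3) = -5*(-7 - 3) = -5*(-10) = 50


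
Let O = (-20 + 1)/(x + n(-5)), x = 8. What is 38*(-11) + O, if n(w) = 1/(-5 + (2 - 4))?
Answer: -23123/55 ≈ -420.42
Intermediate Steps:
n(w) = -⅐ (n(w) = 1/(-5 - 2) = 1/(-7) = -⅐)
O = -133/55 (O = (-20 + 1)/(8 - ⅐) = -19/55/7 = -19*7/55 = -133/55 ≈ -2.4182)
38*(-11) + O = 38*(-11) - 133/55 = -418 - 133/55 = -23123/55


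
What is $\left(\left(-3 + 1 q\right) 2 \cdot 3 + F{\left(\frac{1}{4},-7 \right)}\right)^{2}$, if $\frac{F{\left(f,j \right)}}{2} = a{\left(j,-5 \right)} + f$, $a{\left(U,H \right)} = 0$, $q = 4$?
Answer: $\frac{169}{4} \approx 42.25$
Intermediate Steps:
$F{\left(f,j \right)} = 2 f$ ($F{\left(f,j \right)} = 2 \left(0 + f\right) = 2 f$)
$\left(\left(-3 + 1 q\right) 2 \cdot 3 + F{\left(\frac{1}{4},-7 \right)}\right)^{2} = \left(\left(-3 + 1 \cdot 4\right) 2 \cdot 3 + \frac{2}{4}\right)^{2} = \left(\left(-3 + 4\right) 2 \cdot 3 + 2 \cdot \frac{1}{4}\right)^{2} = \left(1 \cdot 2 \cdot 3 + \frac{1}{2}\right)^{2} = \left(2 \cdot 3 + \frac{1}{2}\right)^{2} = \left(6 + \frac{1}{2}\right)^{2} = \left(\frac{13}{2}\right)^{2} = \frac{169}{4}$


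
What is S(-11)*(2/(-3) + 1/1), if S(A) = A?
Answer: -11/3 ≈ -3.6667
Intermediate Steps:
S(-11)*(2/(-3) + 1/1) = -11*(2/(-3) + 1/1) = -11*(2*(-⅓) + 1*1) = -11*(-⅔ + 1) = -11*⅓ = -11/3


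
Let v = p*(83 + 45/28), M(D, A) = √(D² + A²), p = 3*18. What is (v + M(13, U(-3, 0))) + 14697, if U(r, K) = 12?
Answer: 269721/14 + √313 ≈ 19283.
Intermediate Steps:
p = 54
M(D, A) = √(A² + D²)
v = 63963/14 (v = 54*(83 + 45/28) = 54*(2369/28) = 63963/14 ≈ 4568.8)
(v + M(13, U(-3, 0))) + 14697 = (63963/14 + √(12² + 13²)) + 14697 = (63963/14 + √(144 + 169)) + 14697 = (63963/14 + √313) + 14697 = 269721/14 + √313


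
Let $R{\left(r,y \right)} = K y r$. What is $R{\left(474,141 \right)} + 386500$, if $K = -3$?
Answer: $185998$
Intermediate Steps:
$R{\left(r,y \right)} = - 3 r y$ ($R{\left(r,y \right)} = - 3 y r = - 3 r y$)
$R{\left(474,141 \right)} + 386500 = \left(-3\right) 474 \cdot 141 + 386500 = -200502 + 386500 = 185998$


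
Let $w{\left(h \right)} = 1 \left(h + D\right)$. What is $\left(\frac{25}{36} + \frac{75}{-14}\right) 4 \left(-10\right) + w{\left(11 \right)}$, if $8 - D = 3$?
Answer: $\frac{12758}{63} \approx 202.51$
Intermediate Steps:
$D = 5$ ($D = 8 - 3 = 5$)
$w{\left(h \right)} = 5 + h$ ($w{\left(h \right)} = 1 \left(h + 5\right) = 1 \left(5 + h\right) = 5 + h$)
$\left(\frac{25}{36} + \frac{75}{-14}\right) 4 \left(-10\right) + w{\left(11 \right)} = \left(\frac{25}{36} + \frac{75}{-14}\right) 4 \left(-10\right) + \left(5 + 11\right) = \left(25 \cdot \frac{1}{36} + 75 \left(- \frac{1}{14}\right)\right) \left(-40\right) + 16 = \left(\frac{25}{36} - \frac{75}{14}\right) \left(-40\right) + 16 = \left(- \frac{1175}{252}\right) \left(-40\right) + 16 = \frac{11750}{63} + 16 = \frac{12758}{63}$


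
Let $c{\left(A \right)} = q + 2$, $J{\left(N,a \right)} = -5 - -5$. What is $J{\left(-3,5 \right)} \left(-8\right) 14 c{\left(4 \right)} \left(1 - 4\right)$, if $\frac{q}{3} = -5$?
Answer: $0$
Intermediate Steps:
$J{\left(N,a \right)} = 0$ ($J{\left(N,a \right)} = -5 + 5 = 0$)
$q = -15$ ($q = 3 \left(-5\right) = -15$)
$c{\left(A \right)} = -13$ ($c{\left(A \right)} = -15 + 2 = -13$)
$J{\left(-3,5 \right)} \left(-8\right) 14 c{\left(4 \right)} \left(1 - 4\right) = 0 \left(-8\right) 14 \left(- 13 \left(1 - 4\right)\right) = 0 \cdot 14 \left(\left(-13\right) \left(-3\right)\right) = 0 \cdot 39 = 0$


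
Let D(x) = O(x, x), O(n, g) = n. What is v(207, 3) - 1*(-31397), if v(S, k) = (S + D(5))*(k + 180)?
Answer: 70193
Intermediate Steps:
D(x) = x
v(S, k) = (5 + S)*(180 + k) (v(S, k) = (S + 5)*(k + 180) = (5 + S)*(180 + k))
v(207, 3) - 1*(-31397) = (900 + 5*3 + 180*207 + 207*3) - 1*(-31397) = (900 + 15 + 37260 + 621) + 31397 = 38796 + 31397 = 70193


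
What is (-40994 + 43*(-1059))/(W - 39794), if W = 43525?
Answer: -86531/3731 ≈ -23.192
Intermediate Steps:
(-40994 + 43*(-1059))/(W - 39794) = (-40994 + 43*(-1059))/(43525 - 39794) = (-40994 - 45537)/3731 = -86531*1/3731 = -86531/3731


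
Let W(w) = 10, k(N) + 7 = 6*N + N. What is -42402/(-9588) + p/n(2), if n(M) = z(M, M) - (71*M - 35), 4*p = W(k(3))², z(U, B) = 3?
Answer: 347509/83096 ≈ 4.1820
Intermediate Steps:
k(N) = -7 + 7*N (k(N) = -7 + (6*N + N) = -7 + 7*N)
p = 25 (p = (¼)*10² = (¼)*100 = 25)
n(M) = 38 - 71*M (n(M) = 3 - (71*M - 35) = 3 - (-35 + 71*M) = 3 + (35 - 71*M) = 38 - 71*M)
-42402/(-9588) + p/n(2) = -42402/(-9588) + 25/(38 - 71*2) = -42402*(-1/9588) + 25/(38 - 142) = 7067/1598 + 25/(-104) = 7067/1598 + 25*(-1/104) = 7067/1598 - 25/104 = 347509/83096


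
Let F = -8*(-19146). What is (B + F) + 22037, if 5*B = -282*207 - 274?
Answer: 817377/5 ≈ 1.6348e+5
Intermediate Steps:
F = 153168
B = -58648/5 (B = (-282*207 - 274)/5 = (-58374 - 274)/5 = (⅕)*(-58648) = -58648/5 ≈ -11730.)
(B + F) + 22037 = (-58648/5 + 153168) + 22037 = 707192/5 + 22037 = 817377/5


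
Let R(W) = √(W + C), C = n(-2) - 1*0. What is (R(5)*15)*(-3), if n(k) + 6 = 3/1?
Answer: -45*√2 ≈ -63.640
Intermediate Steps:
n(k) = -3 (n(k) = -6 + 3/1 = -6 + 3*1 = -6 + 3 = -3)
C = -3 (C = -3 - 1*0 = -3 + 0 = -3)
R(W) = √(-3 + W) (R(W) = √(W - 3) = √(-3 + W))
(R(5)*15)*(-3) = (√(-3 + 5)*15)*(-3) = (√2*15)*(-3) = (15*√2)*(-3) = -45*√2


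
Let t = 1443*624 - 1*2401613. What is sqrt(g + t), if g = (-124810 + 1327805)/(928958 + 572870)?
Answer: I*sqrt(846473234058708961)/750914 ≈ 1225.2*I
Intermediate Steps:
g = 1202995/1501828 ≈ 0.80102
t = -1501181 (t = 900432 - 2401613 = -1501181)
sqrt(g + t) = sqrt(1202995/1501828 - 1501181) = sqrt(-2254514455873/1501828) = I*sqrt(846473234058708961)/750914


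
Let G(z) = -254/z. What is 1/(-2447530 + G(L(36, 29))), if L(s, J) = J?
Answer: -29/70978624 ≈ -4.0857e-7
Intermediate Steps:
1/(-2447530 + G(L(36, 29))) = 1/(-2447530 - 254/29) = 1/(-70978624/29) = -29/70978624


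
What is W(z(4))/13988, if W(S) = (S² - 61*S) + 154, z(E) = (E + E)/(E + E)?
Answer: 47/6994 ≈ 0.0067200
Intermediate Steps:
z(E) = 1 (z(E) = (2*E)/((2*E)) = (2*E)*(1/(2*E)) = 1)
W(S) = 154 + S² - 61*S
W(z(4))/13988 = (154 + 1² - 61*1)/13988 = (154 + 1 - 61)*(1/13988) = 94*(1/13988) = 47/6994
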